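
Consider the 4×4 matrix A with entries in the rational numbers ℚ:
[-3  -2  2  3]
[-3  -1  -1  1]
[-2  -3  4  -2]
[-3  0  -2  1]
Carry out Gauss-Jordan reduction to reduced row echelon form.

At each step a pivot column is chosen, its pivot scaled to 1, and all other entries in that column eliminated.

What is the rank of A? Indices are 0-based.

[1] R0 /= -3  ⇒  (1, 2/3, -2/3, -1)
     R1 -= -3·R0  ⇒  (0, 1, -3, -2)
     R2 -= -2·R0  ⇒  (0, -5/3, 8/3, -4)
     R3 -= -3·R0  ⇒  (0, 2, -4, -2)
[2] R1 /= 1  ⇒  (0, 1, -3, -2)
     R0 -= 2/3·R1  ⇒  (1, 0, 4/3, 1/3)
     R2 -= -5/3·R1  ⇒  (0, 0, -7/3, -22/3)
     R3 -= 2·R1  ⇒  (0, 0, 2, 2)
[3] R2 /= -7/3  ⇒  (0, 0, 1, 22/7)
     R0 -= 4/3·R2  ⇒  (1, 0, 0, -27/7)
     R1 -= -3·R2  ⇒  (0, 1, 0, 52/7)
     R3 -= 2·R2  ⇒  (0, 0, 0, -30/7)
[4] R3 /= -30/7  ⇒  (0, 0, 0, 1)
     R0 -= -27/7·R3  ⇒  (1, 0, 0, 0)
     R1 -= 52/7·R3  ⇒  (0, 1, 0, 0)
     R2 -= 22/7·R3  ⇒  (0, 0, 1, 0)

rank = 4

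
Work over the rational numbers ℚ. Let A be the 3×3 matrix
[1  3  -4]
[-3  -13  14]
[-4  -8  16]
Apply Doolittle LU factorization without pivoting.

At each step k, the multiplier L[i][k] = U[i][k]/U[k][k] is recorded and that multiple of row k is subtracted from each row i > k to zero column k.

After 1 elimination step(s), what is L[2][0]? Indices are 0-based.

k=0: U[0][0]=1
  eliminate (1,0): mult=-3, new row 1: (0, -4, 2); set L[1][0]=-3
  eliminate (2,0): mult=-4, new row 2: (0, 4, 0); set L[2][0]=-4

L[2][0] = -4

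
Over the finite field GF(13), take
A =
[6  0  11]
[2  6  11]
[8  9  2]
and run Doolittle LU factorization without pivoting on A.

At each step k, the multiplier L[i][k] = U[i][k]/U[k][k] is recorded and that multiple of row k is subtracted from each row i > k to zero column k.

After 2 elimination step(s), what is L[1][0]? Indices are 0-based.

L[1][0] = 9

k=0: U[0][0]=6
  eliminate (1,0): mult=9, new row 1: (0, 6, 3); set L[1][0]=9
  eliminate (2,0): mult=10, new row 2: (0, 9, 9); set L[2][0]=10
k=1: U[1][1]=6
  eliminate (2,1): mult=8, new row 2: (0, 0, 11); set L[2][1]=8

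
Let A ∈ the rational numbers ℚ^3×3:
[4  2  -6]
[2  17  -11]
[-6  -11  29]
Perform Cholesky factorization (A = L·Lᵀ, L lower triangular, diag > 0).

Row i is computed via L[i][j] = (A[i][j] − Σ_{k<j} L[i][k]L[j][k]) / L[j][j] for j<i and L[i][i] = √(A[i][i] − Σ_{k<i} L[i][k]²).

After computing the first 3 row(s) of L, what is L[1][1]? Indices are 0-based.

Step 1: L[0][0] = √(4) = 2.
  L[1][0] = (2) / L[0][0] = 1.
Step 2: L[1][1] = √(16) = 4.
  L[2][0] = (-6) / L[0][0] = -3.
  L[2][1] = (-8) / L[1][1] = -2.
Step 3: L[2][2] = √(16) = 4.

L[1][1] = 4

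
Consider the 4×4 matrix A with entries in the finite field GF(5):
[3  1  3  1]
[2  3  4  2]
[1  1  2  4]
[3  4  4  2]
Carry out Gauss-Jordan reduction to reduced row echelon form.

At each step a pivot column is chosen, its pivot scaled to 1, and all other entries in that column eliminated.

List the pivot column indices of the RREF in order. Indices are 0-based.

pivot columns: 0, 1, 2, 3

step 1: normalize row 0 (÷3) = (1, 2, 1, 2)
  row 1: subtract 2×row0 = (0, 4, 2, 3)
  row 2: subtract 1×row0 = (0, 4, 1, 2)
  row 3: subtract 3×row0 = (0, 3, 1, 1)
step 2: normalize row 1 (÷4) = (0, 1, 3, 2)
  row 0: subtract 2×row1 = (1, 0, 0, 3)
  row 2: subtract 4×row1 = (0, 0, 4, 4)
  row 3: subtract 3×row1 = (0, 0, 2, 0)
step 3: normalize row 2 (÷4) = (0, 0, 1, 1)
  row 1: subtract 3×row2 = (0, 1, 0, 4)
  row 3: subtract 2×row2 = (0, 0, 0, 3)
step 4: normalize row 3 (÷3) = (0, 0, 0, 1)
  row 0: subtract 3×row3 = (1, 0, 0, 0)
  row 1: subtract 4×row3 = (0, 1, 0, 0)
  row 2: subtract 1×row3 = (0, 0, 1, 0)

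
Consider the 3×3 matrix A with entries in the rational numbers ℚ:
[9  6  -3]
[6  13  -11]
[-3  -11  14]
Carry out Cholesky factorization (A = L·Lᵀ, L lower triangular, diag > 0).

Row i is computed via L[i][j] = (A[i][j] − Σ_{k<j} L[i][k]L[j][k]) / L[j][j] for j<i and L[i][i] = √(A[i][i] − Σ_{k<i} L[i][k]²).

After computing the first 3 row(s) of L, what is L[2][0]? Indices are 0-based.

L[2][0] = -1

Step 1: L[0][0] = √(9) = 3.
  L[1][0] = (6) / L[0][0] = 2.
Step 2: L[1][1] = √(9) = 3.
  L[2][0] = (-3) / L[0][0] = -1.
  L[2][1] = (-9) / L[1][1] = -3.
Step 3: L[2][2] = √(4) = 2.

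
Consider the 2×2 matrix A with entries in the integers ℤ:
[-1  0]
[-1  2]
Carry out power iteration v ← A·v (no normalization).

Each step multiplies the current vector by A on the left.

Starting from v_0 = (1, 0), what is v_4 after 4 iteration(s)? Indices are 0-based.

v_0 = (1, 0).
v_1 = A·v_0 = (-1, -1).
v_2 = A·v_1 = (1, -1).
v_3 = A·v_2 = (-1, -3).
v_4 = A·v_3 = (1, -5).

v_4 = (1, -5)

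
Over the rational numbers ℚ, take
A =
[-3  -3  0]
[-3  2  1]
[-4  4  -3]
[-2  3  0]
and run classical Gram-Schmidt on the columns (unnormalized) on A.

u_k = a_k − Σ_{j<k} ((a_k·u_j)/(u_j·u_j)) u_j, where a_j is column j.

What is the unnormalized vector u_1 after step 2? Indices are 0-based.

u_1 = (-9/2, 1/2, 2, 2)

Step 1: u_0 = a_0 = (-3, -3, -4, -2).
Step 2: u_1 = a_1 − (-1/2)·u_0 = (-9/2, 1/2, 2, 2).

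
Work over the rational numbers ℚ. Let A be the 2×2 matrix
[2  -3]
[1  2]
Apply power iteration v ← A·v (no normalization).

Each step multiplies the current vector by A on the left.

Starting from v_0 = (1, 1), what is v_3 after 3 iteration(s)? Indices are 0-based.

v_3 = (-37, -1)

v_0 = (1, 1).
v_1 = A·v_0 = (-1, 3).
v_2 = A·v_1 = (-11, 5).
v_3 = A·v_2 = (-37, -1).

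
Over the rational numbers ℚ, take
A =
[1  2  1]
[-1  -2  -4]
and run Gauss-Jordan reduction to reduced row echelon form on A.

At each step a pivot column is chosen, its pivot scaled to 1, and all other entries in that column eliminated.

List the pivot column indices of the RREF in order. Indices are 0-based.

pivot columns: 0, 2

[1] R0 /= 1  ⇒  (1, 2, 1)
     R1 -= -1·R0  ⇒  (0, 0, -3)
column 1 empty below row 1
[2] R1 /= -3  ⇒  (0, 0, 1)
     R0 -= 1·R1  ⇒  (1, 2, 0)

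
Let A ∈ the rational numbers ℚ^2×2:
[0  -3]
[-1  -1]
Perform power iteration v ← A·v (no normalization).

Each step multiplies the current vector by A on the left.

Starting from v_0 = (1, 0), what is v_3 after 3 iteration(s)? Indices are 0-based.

v_3 = (-3, -4)

v_0 = (1, 0).
v_1 = A·v_0 = (0, -1).
v_2 = A·v_1 = (3, 1).
v_3 = A·v_2 = (-3, -4).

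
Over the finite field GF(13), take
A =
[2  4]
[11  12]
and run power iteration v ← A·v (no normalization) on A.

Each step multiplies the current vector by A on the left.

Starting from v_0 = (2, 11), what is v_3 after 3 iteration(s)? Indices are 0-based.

v_3 = (8, 9)

v_0 = (2, 11).
v_1 = A·v_0 = (9, 11).
v_2 = A·v_1 = (10, 10).
v_3 = A·v_2 = (8, 9).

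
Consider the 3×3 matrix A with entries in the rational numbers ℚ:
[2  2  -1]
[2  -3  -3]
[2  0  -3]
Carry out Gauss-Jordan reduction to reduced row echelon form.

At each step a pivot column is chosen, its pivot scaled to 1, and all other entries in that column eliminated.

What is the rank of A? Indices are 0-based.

pivot(0,0)=2: scale R0 → (1, 1, -1/2)
  clear (1,0): R1 −= (2)R0 → (0, -5, -2)
  clear (2,0): R2 −= (2)R0 → (0, -2, -2)
pivot(1,1)=-5: scale R1 → (0, 1, 2/5)
  clear (0,1): R0 −= (1)R1 → (1, 0, -9/10)
  clear (2,1): R2 −= (-2)R1 → (0, 0, -6/5)
pivot(2,2)=-6/5: scale R2 → (0, 0, 1)
  clear (0,2): R0 −= (-9/10)R2 → (1, 0, 0)
  clear (1,2): R1 −= (2/5)R2 → (0, 1, 0)

rank = 3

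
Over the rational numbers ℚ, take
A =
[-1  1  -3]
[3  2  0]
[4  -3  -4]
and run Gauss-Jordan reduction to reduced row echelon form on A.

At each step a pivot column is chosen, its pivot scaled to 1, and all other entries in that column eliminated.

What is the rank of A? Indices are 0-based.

pivot(0,0)=-1: scale R0 → (1, -1, 3)
  clear (1,0): R1 −= (3)R0 → (0, 5, -9)
  clear (2,0): R2 −= (4)R0 → (0, 1, -16)
pivot(1,1)=5: scale R1 → (0, 1, -9/5)
  clear (0,1): R0 −= (-1)R1 → (1, 0, 6/5)
  clear (2,1): R2 −= (1)R1 → (0, 0, -71/5)
pivot(2,2)=-71/5: scale R2 → (0, 0, 1)
  clear (0,2): R0 −= (6/5)R2 → (1, 0, 0)
  clear (1,2): R1 −= (-9/5)R2 → (0, 1, 0)

rank = 3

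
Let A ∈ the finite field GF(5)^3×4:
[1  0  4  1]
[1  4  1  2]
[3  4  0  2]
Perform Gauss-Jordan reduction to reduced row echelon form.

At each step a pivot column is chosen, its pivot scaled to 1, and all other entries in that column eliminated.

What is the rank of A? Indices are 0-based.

rank = 3

pivot(0,0)=1: scale R0 → (1, 0, 4, 1)
  clear (1,0): R1 −= (1)R0 → (0, 4, 2, 1)
  clear (2,0): R2 −= (3)R0 → (0, 4, 3, 4)
pivot(1,1)=4: scale R1 → (0, 1, 3, 4)
  clear (2,1): R2 −= (4)R1 → (0, 0, 1, 3)
pivot(2,2)=1: scale R2 → (0, 0, 1, 3)
  clear (0,2): R0 −= (4)R2 → (1, 0, 0, 4)
  clear (1,2): R1 −= (3)R2 → (0, 1, 0, 0)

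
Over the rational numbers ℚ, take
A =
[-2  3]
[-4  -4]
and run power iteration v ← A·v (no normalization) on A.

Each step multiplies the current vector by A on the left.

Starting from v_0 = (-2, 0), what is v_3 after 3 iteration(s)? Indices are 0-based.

v_3 = (-176, 128)

v_0 = (-2, 0).
v_1 = A·v_0 = (4, 8).
v_2 = A·v_1 = (16, -48).
v_3 = A·v_2 = (-176, 128).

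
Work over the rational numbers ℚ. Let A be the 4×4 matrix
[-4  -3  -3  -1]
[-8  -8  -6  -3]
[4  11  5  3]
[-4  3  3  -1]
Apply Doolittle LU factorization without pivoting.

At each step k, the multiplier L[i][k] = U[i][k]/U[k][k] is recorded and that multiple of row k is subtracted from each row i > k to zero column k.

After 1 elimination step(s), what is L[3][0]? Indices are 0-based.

Step 1: pivot at (0,0) is -4.
  row1 ← row1 − (2)·row0  ⇒  L[1][0]=2, U row1=(0, -2, 0, -1)
  row2 ← row2 − (-1)·row0  ⇒  L[2][0]=-1, U row2=(0, 8, 2, 2)
  row3 ← row3 − (1)·row0  ⇒  L[3][0]=1, U row3=(0, 6, 6, 0)

L[3][0] = 1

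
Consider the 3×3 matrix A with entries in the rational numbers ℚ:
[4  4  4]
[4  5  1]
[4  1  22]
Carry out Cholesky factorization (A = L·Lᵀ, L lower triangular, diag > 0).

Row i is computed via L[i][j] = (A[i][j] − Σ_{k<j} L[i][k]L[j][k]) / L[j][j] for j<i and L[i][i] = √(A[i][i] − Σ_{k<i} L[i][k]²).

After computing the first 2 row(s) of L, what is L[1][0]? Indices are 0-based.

Step 1: L[0][0] = √(4) = 2.
  L[1][0] = (4) / L[0][0] = 2.
Step 2: L[1][1] = √(1) = 1.

L[1][0] = 2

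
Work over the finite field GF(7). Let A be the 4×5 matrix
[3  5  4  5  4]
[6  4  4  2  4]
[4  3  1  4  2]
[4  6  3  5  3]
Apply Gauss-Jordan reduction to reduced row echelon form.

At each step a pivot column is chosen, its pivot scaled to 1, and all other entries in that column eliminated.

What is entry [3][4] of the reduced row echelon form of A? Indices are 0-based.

[1] R0 /= 3  ⇒  (1, 4, 6, 4, 6)
     R1 -= 6·R0  ⇒  (0, 1, 3, 6, 3)
     R2 -= 4·R0  ⇒  (0, 1, 5, 2, 6)
     R3 -= 4·R0  ⇒  (0, 4, 0, 3, 0)
[2] R1 /= 1  ⇒  (0, 1, 3, 6, 3)
     R0 -= 4·R1  ⇒  (1, 0, 1, 1, 1)
     R2 -= 1·R1  ⇒  (0, 0, 2, 3, 3)
     R3 -= 4·R1  ⇒  (0, 0, 2, 0, 2)
[3] R2 /= 2  ⇒  (0, 0, 1, 5, 5)
     R0 -= 1·R2  ⇒  (1, 0, 0, 3, 3)
     R1 -= 3·R2  ⇒  (0, 1, 0, 5, 2)
     R3 -= 2·R2  ⇒  (0, 0, 0, 4, 6)
[4] R3 /= 4  ⇒  (0, 0, 0, 1, 5)
     R0 -= 3·R3  ⇒  (1, 0, 0, 0, 2)
     R1 -= 5·R3  ⇒  (0, 1, 0, 0, 5)
     R2 -= 5·R3  ⇒  (0, 0, 1, 0, 1)

M[3][4] = 5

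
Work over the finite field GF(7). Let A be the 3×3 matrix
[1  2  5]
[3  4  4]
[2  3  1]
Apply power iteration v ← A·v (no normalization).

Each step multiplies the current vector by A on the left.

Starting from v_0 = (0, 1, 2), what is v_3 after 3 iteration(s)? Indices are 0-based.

v_3 = (6, 5, 2)

v_0 = (0, 1, 2).
v_1 = A·v_0 = (5, 5, 5).
v_2 = A·v_1 = (5, 6, 2).
v_3 = A·v_2 = (6, 5, 2).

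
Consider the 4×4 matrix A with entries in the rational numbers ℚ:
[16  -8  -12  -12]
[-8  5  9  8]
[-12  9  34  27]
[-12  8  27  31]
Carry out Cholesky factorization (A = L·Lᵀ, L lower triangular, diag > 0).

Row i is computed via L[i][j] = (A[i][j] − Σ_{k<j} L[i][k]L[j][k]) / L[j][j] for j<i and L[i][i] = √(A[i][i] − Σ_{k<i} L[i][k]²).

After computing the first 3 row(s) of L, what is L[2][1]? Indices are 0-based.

L[2][1] = 3

Step 1: L[0][0] = √(16) = 4.
  L[1][0] = (-8) / L[0][0] = -2.
Step 2: L[1][1] = √(1) = 1.
  L[2][0] = (-12) / L[0][0] = -3.
  L[2][1] = (3) / L[1][1] = 3.
Step 3: L[2][2] = √(16) = 4.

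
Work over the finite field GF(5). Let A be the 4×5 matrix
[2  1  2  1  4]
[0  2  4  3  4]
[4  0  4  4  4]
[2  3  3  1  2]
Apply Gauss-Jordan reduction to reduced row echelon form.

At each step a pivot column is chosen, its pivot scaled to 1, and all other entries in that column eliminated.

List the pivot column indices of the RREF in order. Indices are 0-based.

pivot columns: 0, 1, 2, 3

[1] R0 /= 2  ⇒  (1, 3, 1, 3, 2)
     R2 -= 4·R0  ⇒  (0, 3, 0, 2, 1)
     R3 -= 2·R0  ⇒  (0, 2, 1, 0, 3)
[2] R1 /= 2  ⇒  (0, 1, 2, 4, 2)
     R0 -= 3·R1  ⇒  (1, 0, 0, 1, 1)
     R2 -= 3·R1  ⇒  (0, 0, 4, 0, 0)
     R3 -= 2·R1  ⇒  (0, 0, 2, 2, 4)
[3] R2 /= 4  ⇒  (0, 0, 1, 0, 0)
     R1 -= 2·R2  ⇒  (0, 1, 0, 4, 2)
     R3 -= 2·R2  ⇒  (0, 0, 0, 2, 4)
[4] R3 /= 2  ⇒  (0, 0, 0, 1, 2)
     R0 -= 1·R3  ⇒  (1, 0, 0, 0, 4)
     R1 -= 4·R3  ⇒  (0, 1, 0, 0, 4)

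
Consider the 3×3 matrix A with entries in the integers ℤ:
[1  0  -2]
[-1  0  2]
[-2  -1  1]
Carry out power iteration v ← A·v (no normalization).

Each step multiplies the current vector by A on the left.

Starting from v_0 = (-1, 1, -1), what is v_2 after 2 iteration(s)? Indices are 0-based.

v_2 = (1, -1, -1)

v_0 = (-1, 1, -1).
v_1 = A·v_0 = (1, -1, 0).
v_2 = A·v_1 = (1, -1, -1).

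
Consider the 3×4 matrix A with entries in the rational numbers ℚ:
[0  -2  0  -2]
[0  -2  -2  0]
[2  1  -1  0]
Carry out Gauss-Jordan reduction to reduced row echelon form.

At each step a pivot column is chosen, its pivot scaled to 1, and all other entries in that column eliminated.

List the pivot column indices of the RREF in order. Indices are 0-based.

pivot columns: 0, 1, 2

[1] R0 <-> R2
[1] R0 /= 2  ⇒  (1, 1/2, -1/2, 0)
[2] R1 /= -2  ⇒  (0, 1, 1, 0)
     R0 -= 1/2·R1  ⇒  (1, 0, -1, 0)
     R2 -= -2·R1  ⇒  (0, 0, 2, -2)
[3] R2 /= 2  ⇒  (0, 0, 1, -1)
     R0 -= -1·R2  ⇒  (1, 0, 0, -1)
     R1 -= 1·R2  ⇒  (0, 1, 0, 1)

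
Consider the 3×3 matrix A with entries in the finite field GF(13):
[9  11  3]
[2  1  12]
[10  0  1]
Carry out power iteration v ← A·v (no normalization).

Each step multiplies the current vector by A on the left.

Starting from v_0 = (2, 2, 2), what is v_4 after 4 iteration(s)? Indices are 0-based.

v_0 = (2, 2, 2).
v_1 = A·v_0 = (7, 4, 9).
v_2 = A·v_1 = (4, 9, 1).
v_3 = A·v_2 = (8, 3, 2).
v_4 = A·v_3 = (7, 4, 4).

v_4 = (7, 4, 4)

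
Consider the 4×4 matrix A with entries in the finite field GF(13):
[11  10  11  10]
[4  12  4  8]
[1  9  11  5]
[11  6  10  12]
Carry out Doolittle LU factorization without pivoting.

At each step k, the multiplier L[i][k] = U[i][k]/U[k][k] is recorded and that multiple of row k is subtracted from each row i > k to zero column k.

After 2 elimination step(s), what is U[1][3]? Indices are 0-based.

k=0: U[0][0]=11
  eliminate (1,0): mult=11, new row 1: (0, 6, 0, 2); set L[1][0]=11
  eliminate (2,0): mult=6, new row 2: (0, 1, 10, 10); set L[2][0]=6
  eliminate (3,0): mult=1, new row 3: (0, 9, 12, 2); set L[3][0]=1
k=1: U[1][1]=6
  eliminate (2,1): mult=11, new row 2: (0, 0, 10, 1); set L[2][1]=11
  eliminate (3,1): mult=8, new row 3: (0, 0, 12, 12); set L[3][1]=8

U[1][3] = 2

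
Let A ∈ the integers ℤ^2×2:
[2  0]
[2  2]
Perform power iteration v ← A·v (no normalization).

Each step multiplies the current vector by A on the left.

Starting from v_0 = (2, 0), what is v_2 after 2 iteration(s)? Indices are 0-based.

v_2 = (8, 16)

v_0 = (2, 0).
v_1 = A·v_0 = (4, 4).
v_2 = A·v_1 = (8, 16).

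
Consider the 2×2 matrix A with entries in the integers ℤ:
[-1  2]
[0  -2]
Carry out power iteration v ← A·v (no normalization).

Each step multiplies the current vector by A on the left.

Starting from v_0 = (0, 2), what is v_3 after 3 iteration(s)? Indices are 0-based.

v_0 = (0, 2).
v_1 = A·v_0 = (4, -4).
v_2 = A·v_1 = (-12, 8).
v_3 = A·v_2 = (28, -16).

v_3 = (28, -16)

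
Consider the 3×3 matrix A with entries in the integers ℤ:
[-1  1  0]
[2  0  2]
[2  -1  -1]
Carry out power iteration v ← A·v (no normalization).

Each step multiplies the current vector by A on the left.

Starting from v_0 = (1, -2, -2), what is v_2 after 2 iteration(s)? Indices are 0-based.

v_0 = (1, -2, -2).
v_1 = A·v_0 = (-3, -2, 6).
v_2 = A·v_1 = (1, 6, -10).

v_2 = (1, 6, -10)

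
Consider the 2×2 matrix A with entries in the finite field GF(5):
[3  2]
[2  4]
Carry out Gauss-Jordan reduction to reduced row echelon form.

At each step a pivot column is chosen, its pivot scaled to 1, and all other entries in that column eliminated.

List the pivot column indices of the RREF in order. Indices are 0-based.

pivot(0,0)=3: scale R0 → (1, 4)
  clear (1,0): R1 −= (2)R0 → (0, 1)
pivot(1,1)=1: scale R1 → (0, 1)
  clear (0,1): R0 −= (4)R1 → (1, 0)

pivot columns: 0, 1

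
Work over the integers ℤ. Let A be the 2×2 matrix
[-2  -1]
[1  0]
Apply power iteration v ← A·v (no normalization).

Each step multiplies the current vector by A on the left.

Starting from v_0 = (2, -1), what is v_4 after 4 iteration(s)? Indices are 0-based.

v_0 = (2, -1).
v_1 = A·v_0 = (-3, 2).
v_2 = A·v_1 = (4, -3).
v_3 = A·v_2 = (-5, 4).
v_4 = A·v_3 = (6, -5).

v_4 = (6, -5)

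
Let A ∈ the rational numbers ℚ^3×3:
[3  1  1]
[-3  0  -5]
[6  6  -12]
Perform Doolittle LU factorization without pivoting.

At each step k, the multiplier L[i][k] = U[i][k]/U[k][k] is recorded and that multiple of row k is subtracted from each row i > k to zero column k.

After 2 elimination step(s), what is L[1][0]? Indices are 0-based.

L[1][0] = -1

k=0: U[0][0]=3
  eliminate (1,0): mult=-1, new row 1: (0, 1, -4); set L[1][0]=-1
  eliminate (2,0): mult=2, new row 2: (0, 4, -14); set L[2][0]=2
k=1: U[1][1]=1
  eliminate (2,1): mult=4, new row 2: (0, 0, 2); set L[2][1]=4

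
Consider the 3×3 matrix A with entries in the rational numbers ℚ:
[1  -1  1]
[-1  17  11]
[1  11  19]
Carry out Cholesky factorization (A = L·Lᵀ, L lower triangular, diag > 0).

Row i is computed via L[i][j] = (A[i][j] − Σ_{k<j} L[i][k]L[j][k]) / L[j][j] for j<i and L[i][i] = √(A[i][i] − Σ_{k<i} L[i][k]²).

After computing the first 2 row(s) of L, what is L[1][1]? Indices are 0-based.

Step 1: L[0][0] = √(1) = 1.
  L[1][0] = (-1) / L[0][0] = -1.
Step 2: L[1][1] = √(16) = 4.

L[1][1] = 4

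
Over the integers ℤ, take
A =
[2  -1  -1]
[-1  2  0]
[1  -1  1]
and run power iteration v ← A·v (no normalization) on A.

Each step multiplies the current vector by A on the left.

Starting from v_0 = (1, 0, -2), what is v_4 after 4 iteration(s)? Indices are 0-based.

v_0 = (1, 0, -2).
v_1 = A·v_0 = (4, -1, -1).
v_2 = A·v_1 = (10, -6, 4).
v_3 = A·v_2 = (22, -22, 20).
v_4 = A·v_3 = (46, -66, 64).

v_4 = (46, -66, 64)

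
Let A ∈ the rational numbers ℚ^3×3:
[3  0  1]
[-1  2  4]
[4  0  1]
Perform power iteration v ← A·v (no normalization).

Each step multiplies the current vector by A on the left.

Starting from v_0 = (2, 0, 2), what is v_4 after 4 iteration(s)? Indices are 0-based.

v_0 = (2, 0, 2).
v_1 = A·v_0 = (8, 6, 10).
v_2 = A·v_1 = (34, 44, 42).
v_3 = A·v_2 = (144, 222, 178).
v_4 = A·v_3 = (610, 1012, 754).

v_4 = (610, 1012, 754)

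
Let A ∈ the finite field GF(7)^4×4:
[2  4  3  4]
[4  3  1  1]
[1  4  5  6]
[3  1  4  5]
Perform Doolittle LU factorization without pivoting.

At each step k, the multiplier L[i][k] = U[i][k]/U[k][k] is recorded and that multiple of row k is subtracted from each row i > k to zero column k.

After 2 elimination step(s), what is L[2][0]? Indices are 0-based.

Step 1: pivot at (0,0) is 2.
  row1 ← row1 − (2)·row0  ⇒  L[1][0]=2, U row1=(0, 2, 2, 0)
  row2 ← row2 − (4)·row0  ⇒  L[2][0]=4, U row2=(0, 2, 0, 4)
  row3 ← row3 − (5)·row0  ⇒  L[3][0]=5, U row3=(0, 2, 3, 6)
Step 2: pivot at (1,1) is 2.
  row2 ← row2 − (1)·row1  ⇒  L[2][1]=1, U row2=(0, 0, 5, 4)
  row3 ← row3 − (1)·row1  ⇒  L[3][1]=1, U row3=(0, 0, 1, 6)

L[2][0] = 4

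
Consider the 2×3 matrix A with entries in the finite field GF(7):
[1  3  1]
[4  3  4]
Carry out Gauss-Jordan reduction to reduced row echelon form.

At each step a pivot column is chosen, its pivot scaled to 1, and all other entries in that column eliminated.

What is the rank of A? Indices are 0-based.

rank = 2

pivot(0,0)=1: scale R0 → (1, 3, 1)
  clear (1,0): R1 −= (4)R0 → (0, 5, 0)
pivot(1,1)=5: scale R1 → (0, 1, 0)
  clear (0,1): R0 −= (3)R1 → (1, 0, 1)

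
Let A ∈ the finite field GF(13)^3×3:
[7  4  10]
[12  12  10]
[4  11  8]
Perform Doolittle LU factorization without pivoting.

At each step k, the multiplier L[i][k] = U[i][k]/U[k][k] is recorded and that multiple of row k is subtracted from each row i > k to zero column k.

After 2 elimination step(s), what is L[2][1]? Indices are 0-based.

k=0: U[0][0]=7
  eliminate (1,0): mult=11, new row 1: (0, 7, 4); set L[1][0]=11
  eliminate (2,0): mult=8, new row 2: (0, 5, 6); set L[2][0]=8
k=1: U[1][1]=7
  eliminate (2,1): mult=10, new row 2: (0, 0, 5); set L[2][1]=10

L[2][1] = 10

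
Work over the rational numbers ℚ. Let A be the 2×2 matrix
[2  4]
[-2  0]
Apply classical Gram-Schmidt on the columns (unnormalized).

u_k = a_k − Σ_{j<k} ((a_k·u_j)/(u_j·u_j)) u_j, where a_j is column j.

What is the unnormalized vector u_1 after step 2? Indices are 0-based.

u_1 = (2, 2)

Step 1: u_0 = a_0 = (2, -2).
Step 2: u_1 = a_1 − (1)·u_0 = (2, 2).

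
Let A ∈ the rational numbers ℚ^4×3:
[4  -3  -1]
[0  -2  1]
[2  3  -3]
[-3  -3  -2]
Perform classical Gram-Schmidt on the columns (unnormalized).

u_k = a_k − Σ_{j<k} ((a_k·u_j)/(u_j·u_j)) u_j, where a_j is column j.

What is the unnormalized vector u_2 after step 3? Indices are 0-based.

u_2 = (-278/445, 399/445, -1148/445, -1136/445)

Step 1: u_0 = a_0 = (4, 0, 2, -3).
Step 2: u_1 = a_1 − (3/29)·u_0 = (-99/29, -2, 81/29, -78/29).
Step 3: u_2 = a_2 − (-4/29)·u_0 − (-23/445)·u_1 = (-278/445, 399/445, -1148/445, -1136/445).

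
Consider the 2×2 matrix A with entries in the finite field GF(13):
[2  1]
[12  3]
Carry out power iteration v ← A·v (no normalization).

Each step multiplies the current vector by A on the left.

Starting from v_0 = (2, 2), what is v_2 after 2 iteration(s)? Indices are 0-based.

v_2 = (3, 6)

v_0 = (2, 2).
v_1 = A·v_0 = (6, 4).
v_2 = A·v_1 = (3, 6).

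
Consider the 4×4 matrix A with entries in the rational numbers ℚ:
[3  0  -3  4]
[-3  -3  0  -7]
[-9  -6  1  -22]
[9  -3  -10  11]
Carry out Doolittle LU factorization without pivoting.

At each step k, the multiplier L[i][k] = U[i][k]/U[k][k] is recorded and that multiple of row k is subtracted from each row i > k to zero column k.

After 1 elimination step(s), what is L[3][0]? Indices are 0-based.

L[3][0] = 3

k=0: U[0][0]=3
  eliminate (1,0): mult=-1, new row 1: (0, -3, -3, -3); set L[1][0]=-1
  eliminate (2,0): mult=-3, new row 2: (0, -6, -8, -10); set L[2][0]=-3
  eliminate (3,0): mult=3, new row 3: (0, -3, -1, -1); set L[3][0]=3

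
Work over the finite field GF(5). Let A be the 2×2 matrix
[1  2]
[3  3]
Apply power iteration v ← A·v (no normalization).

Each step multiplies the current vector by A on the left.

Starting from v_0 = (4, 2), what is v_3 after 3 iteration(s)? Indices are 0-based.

v_3 = (0, 1)

v_0 = (4, 2).
v_1 = A·v_0 = (3, 3).
v_2 = A·v_1 = (4, 3).
v_3 = A·v_2 = (0, 1).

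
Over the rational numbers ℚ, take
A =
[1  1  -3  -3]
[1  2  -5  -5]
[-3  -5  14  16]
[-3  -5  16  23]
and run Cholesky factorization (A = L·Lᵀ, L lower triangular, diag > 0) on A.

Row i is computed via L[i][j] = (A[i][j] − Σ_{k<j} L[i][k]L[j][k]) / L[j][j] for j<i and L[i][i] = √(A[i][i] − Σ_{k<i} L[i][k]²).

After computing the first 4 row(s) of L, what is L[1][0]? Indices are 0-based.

Step 1: L[0][0] = √(1) = 1.
  L[1][0] = (1) / L[0][0] = 1.
Step 2: L[1][1] = √(1) = 1.
  L[2][0] = (-3) / L[0][0] = -3.
  L[2][1] = (-2) / L[1][1] = -2.
Step 3: L[2][2] = √(1) = 1.
  L[3][0] = (-3) / L[0][0] = -3.
  L[3][1] = (-2) / L[1][1] = -2.
  L[3][2] = (3) / L[2][2] = 3.
Step 4: L[3][3] = √(1) = 1.

L[1][0] = 1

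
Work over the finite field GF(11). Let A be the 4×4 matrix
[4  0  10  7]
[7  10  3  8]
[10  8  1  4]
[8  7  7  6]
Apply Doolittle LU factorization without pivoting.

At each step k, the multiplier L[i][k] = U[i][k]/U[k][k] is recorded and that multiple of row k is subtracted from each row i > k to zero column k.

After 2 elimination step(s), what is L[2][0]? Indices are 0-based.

L[2][0] = 8

k=0: U[0][0]=4
  eliminate (1,0): mult=10, new row 1: (0, 10, 2, 4); set L[1][0]=10
  eliminate (2,0): mult=8, new row 2: (0, 8, 9, 3); set L[2][0]=8
  eliminate (3,0): mult=2, new row 3: (0, 7, 9, 3); set L[3][0]=2
k=1: U[1][1]=10
  eliminate (2,1): mult=3, new row 2: (0, 0, 3, 2); set L[2][1]=3
  eliminate (3,1): mult=4, new row 3: (0, 0, 1, 9); set L[3][1]=4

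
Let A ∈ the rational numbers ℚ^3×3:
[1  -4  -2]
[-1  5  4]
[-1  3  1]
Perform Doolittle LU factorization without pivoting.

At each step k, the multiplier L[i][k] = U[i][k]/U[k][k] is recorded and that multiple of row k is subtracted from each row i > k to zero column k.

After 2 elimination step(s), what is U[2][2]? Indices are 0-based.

U[2][2] = 1

k=0: U[0][0]=1
  eliminate (1,0): mult=-1, new row 1: (0, 1, 2); set L[1][0]=-1
  eliminate (2,0): mult=-1, new row 2: (0, -1, -1); set L[2][0]=-1
k=1: U[1][1]=1
  eliminate (2,1): mult=-1, new row 2: (0, 0, 1); set L[2][1]=-1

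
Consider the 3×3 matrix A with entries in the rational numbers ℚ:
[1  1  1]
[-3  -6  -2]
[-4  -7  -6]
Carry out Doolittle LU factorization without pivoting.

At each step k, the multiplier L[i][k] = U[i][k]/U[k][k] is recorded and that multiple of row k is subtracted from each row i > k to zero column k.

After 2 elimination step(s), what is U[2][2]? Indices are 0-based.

U[2][2] = -3

Step 1: pivot at (0,0) is 1.
  row1 ← row1 − (-3)·row0  ⇒  L[1][0]=-3, U row1=(0, -3, 1)
  row2 ← row2 − (-4)·row0  ⇒  L[2][0]=-4, U row2=(0, -3, -2)
Step 2: pivot at (1,1) is -3.
  row2 ← row2 − (1)·row1  ⇒  L[2][1]=1, U row2=(0, 0, -3)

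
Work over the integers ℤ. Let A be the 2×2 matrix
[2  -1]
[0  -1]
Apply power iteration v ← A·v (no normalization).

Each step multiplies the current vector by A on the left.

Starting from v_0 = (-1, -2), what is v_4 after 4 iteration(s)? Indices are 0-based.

v_4 = (-6, -2)

v_0 = (-1, -2).
v_1 = A·v_0 = (0, 2).
v_2 = A·v_1 = (-2, -2).
v_3 = A·v_2 = (-2, 2).
v_4 = A·v_3 = (-6, -2).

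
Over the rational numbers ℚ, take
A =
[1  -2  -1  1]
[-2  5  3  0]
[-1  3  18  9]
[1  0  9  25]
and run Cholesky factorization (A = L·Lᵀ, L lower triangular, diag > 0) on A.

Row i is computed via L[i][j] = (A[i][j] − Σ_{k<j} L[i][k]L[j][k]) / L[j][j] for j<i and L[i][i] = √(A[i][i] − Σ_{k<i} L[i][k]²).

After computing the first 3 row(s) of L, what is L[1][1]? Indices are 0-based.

Step 1: L[0][0] = √(1) = 1.
  L[1][0] = (-2) / L[0][0] = -2.
Step 2: L[1][1] = √(1) = 1.
  L[2][0] = (-1) / L[0][0] = -1.
  L[2][1] = (1) / L[1][1] = 1.
Step 3: L[2][2] = √(16) = 4.

L[1][1] = 1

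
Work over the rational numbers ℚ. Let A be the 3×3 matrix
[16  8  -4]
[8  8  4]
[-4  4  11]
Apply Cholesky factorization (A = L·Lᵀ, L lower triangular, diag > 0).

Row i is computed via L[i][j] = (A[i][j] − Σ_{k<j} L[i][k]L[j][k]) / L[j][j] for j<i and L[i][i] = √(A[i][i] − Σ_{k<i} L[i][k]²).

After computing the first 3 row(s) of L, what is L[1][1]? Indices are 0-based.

Step 1: L[0][0] = √(16) = 4.
  L[1][0] = (8) / L[0][0] = 2.
Step 2: L[1][1] = √(4) = 2.
  L[2][0] = (-4) / L[0][0] = -1.
  L[2][1] = (6) / L[1][1] = 3.
Step 3: L[2][2] = √(1) = 1.

L[1][1] = 2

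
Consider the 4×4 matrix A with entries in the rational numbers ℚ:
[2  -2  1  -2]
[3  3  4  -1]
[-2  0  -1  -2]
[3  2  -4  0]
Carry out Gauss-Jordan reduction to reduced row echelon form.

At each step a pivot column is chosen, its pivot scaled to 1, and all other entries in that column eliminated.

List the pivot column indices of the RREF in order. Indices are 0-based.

pivot columns: 0, 1, 2, 3

pivot(0,0)=2: scale R0 → (1, -1, 1/2, -1)
  clear (1,0): R1 −= (3)R0 → (0, 6, 5/2, 2)
  clear (2,0): R2 −= (-2)R0 → (0, -2, 0, -4)
  clear (3,0): R3 −= (3)R0 → (0, 5, -11/2, 3)
pivot(1,1)=6: scale R1 → (0, 1, 5/12, 1/3)
  clear (0,1): R0 −= (-1)R1 → (1, 0, 11/12, -2/3)
  clear (2,1): R2 −= (-2)R1 → (0, 0, 5/6, -10/3)
  clear (3,1): R3 −= (5)R1 → (0, 0, -91/12, 4/3)
pivot(2,2)=5/6: scale R2 → (0, 0, 1, -4)
  clear (0,2): R0 −= (11/12)R2 → (1, 0, 0, 3)
  clear (1,2): R1 −= (5/12)R2 → (0, 1, 0, 2)
  clear (3,2): R3 −= (-91/12)R2 → (0, 0, 0, -29)
pivot(3,3)=-29: scale R3 → (0, 0, 0, 1)
  clear (0,3): R0 −= (3)R3 → (1, 0, 0, 0)
  clear (1,3): R1 −= (2)R3 → (0, 1, 0, 0)
  clear (2,3): R2 −= (-4)R3 → (0, 0, 1, 0)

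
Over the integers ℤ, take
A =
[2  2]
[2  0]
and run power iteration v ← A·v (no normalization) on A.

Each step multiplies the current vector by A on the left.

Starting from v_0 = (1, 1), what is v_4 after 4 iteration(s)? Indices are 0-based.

v_4 = (128, 80)

v_0 = (1, 1).
v_1 = A·v_0 = (4, 2).
v_2 = A·v_1 = (12, 8).
v_3 = A·v_2 = (40, 24).
v_4 = A·v_3 = (128, 80).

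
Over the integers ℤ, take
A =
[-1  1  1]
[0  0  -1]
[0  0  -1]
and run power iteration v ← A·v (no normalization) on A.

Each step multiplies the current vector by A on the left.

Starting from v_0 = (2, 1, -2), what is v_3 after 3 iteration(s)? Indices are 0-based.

v_0 = (2, 1, -2).
v_1 = A·v_0 = (-3, 2, 2).
v_2 = A·v_1 = (7, -2, -2).
v_3 = A·v_2 = (-11, 2, 2).

v_3 = (-11, 2, 2)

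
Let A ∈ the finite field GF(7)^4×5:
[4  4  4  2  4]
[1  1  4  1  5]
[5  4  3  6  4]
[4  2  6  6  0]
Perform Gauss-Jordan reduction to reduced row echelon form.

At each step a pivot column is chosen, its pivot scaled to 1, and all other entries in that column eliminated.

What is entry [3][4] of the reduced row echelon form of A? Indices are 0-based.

pivot(0,0)=4: scale R0 → (1, 1, 1, 4, 1)
  clear (1,0): R1 −= (1)R0 → (0, 0, 3, 4, 4)
  clear (2,0): R2 −= (5)R0 → (0, 6, 5, 0, 6)
  clear (3,0): R3 −= (4)R0 → (0, 5, 2, 4, 3)
pivot(1,1): swap R1↔R2
pivot(1,1)=6: scale R1 → (0, 1, 2, 0, 1)
  clear (0,1): R0 −= (1)R1 → (1, 0, 6, 4, 0)
  clear (3,1): R3 −= (5)R1 → (0, 0, 6, 4, 5)
pivot(2,2)=3: scale R2 → (0, 0, 1, 6, 6)
  clear (0,2): R0 −= (6)R2 → (1, 0, 0, 3, 6)
  clear (1,2): R1 −= (2)R2 → (0, 1, 0, 2, 3)
  clear (3,2): R3 −= (6)R2 → (0, 0, 0, 3, 4)
pivot(3,3)=3: scale R3 → (0, 0, 0, 1, 6)
  clear (0,3): R0 −= (3)R3 → (1, 0, 0, 0, 2)
  clear (1,3): R1 −= (2)R3 → (0, 1, 0, 0, 5)
  clear (2,3): R2 −= (6)R3 → (0, 0, 1, 0, 5)

M[3][4] = 6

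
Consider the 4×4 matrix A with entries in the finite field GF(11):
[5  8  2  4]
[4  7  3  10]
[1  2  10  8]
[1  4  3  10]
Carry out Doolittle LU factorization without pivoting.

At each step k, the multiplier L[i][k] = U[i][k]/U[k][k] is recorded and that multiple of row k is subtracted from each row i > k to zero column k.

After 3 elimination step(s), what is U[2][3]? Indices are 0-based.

[col 0] pivot 5
  R1 -= 3*R0 → (0, 5, 8, 9)  (L[1][0] := 3)
  R2 -= 9*R0 → (0, 7, 3, 5)  (L[2][0] := 9)
  R3 -= 9*R0 → (0, 9, 7, 7)  (L[3][0] := 9)
[col 1] pivot 5
  R2 -= 8*R1 → (0, 0, 5, 10)  (L[2][1] := 8)
  R3 -= 4*R1 → (0, 0, 8, 4)  (L[3][1] := 4)
[col 2] pivot 5
  R3 -= 6*R2 → (0, 0, 0, 10)  (L[3][2] := 6)

U[2][3] = 10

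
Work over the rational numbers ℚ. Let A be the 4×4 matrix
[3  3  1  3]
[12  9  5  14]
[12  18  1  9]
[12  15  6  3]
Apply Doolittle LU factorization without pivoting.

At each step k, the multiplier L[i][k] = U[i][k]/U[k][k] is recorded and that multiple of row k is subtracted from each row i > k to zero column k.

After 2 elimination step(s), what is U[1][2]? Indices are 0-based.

k=0: U[0][0]=3
  eliminate (1,0): mult=4, new row 1: (0, -3, 1, 2); set L[1][0]=4
  eliminate (2,0): mult=4, new row 2: (0, 6, -3, -3); set L[2][0]=4
  eliminate (3,0): mult=4, new row 3: (0, 3, 2, -9); set L[3][0]=4
k=1: U[1][1]=-3
  eliminate (2,1): mult=-2, new row 2: (0, 0, -1, 1); set L[2][1]=-2
  eliminate (3,1): mult=-1, new row 3: (0, 0, 3, -7); set L[3][1]=-1

U[1][2] = 1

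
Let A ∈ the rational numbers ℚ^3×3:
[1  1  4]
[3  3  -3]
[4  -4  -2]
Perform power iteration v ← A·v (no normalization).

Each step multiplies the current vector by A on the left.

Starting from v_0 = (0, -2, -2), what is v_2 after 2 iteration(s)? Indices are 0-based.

v_0 = (0, -2, -2).
v_1 = A·v_0 = (-10, 0, 12).
v_2 = A·v_1 = (38, -66, -64).

v_2 = (38, -66, -64)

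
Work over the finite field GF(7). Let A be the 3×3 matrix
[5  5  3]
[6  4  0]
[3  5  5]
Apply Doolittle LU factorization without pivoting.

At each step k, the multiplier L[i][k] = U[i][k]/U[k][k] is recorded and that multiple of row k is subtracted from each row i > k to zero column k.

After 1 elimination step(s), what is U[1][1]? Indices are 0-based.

U[1][1] = 5

[col 0] pivot 5
  R1 -= 4*R0 → (0, 5, 2)  (L[1][0] := 4)
  R2 -= 2*R0 → (0, 2, 6)  (L[2][0] := 2)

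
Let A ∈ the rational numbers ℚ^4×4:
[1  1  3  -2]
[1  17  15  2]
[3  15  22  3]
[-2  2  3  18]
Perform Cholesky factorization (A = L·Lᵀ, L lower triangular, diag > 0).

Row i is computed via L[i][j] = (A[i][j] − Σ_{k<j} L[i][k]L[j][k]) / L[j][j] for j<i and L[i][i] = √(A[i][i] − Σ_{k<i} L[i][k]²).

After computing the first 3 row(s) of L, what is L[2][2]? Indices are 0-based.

L[2][2] = 2

Step 1: L[0][0] = √(1) = 1.
  L[1][0] = (1) / L[0][0] = 1.
Step 2: L[1][1] = √(16) = 4.
  L[2][0] = (3) / L[0][0] = 3.
  L[2][1] = (12) / L[1][1] = 3.
Step 3: L[2][2] = √(4) = 2.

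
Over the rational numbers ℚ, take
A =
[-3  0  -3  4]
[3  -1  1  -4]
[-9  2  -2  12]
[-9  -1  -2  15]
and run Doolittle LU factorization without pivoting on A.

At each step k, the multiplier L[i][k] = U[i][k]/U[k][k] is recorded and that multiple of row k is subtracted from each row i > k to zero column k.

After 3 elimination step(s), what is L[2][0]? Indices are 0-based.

k=0: U[0][0]=-3
  eliminate (1,0): mult=-1, new row 1: (0, -1, -2, 0); set L[1][0]=-1
  eliminate (2,0): mult=3, new row 2: (0, 2, 7, 0); set L[2][0]=3
  eliminate (3,0): mult=3, new row 3: (0, -1, 7, 3); set L[3][0]=3
k=1: U[1][1]=-1
  eliminate (2,1): mult=-2, new row 2: (0, 0, 3, 0); set L[2][1]=-2
  eliminate (3,1): mult=1, new row 3: (0, 0, 9, 3); set L[3][1]=1
k=2: U[2][2]=3
  eliminate (3,2): mult=3, new row 3: (0, 0, 0, 3); set L[3][2]=3

L[2][0] = 3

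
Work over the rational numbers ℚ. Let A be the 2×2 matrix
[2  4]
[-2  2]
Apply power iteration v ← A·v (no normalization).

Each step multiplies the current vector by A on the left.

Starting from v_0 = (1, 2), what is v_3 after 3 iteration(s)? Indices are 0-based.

v_3 = (-8, -88)

v_0 = (1, 2).
v_1 = A·v_0 = (10, 2).
v_2 = A·v_1 = (28, -16).
v_3 = A·v_2 = (-8, -88).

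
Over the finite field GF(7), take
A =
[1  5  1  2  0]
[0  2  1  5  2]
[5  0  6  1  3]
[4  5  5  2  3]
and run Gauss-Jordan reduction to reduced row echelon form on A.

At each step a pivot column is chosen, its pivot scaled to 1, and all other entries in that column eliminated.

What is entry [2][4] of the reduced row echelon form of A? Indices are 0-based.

step 1: normalize row 0 (÷1) = (1, 5, 1, 2, 0)
  row 2: subtract 5×row0 = (0, 3, 1, 5, 3)
  row 3: subtract 4×row0 = (0, 6, 1, 1, 3)
step 2: normalize row 1 (÷2) = (0, 1, 4, 6, 1)
  row 0: subtract 5×row1 = (1, 0, 2, 0, 2)
  row 2: subtract 3×row1 = (0, 0, 3, 1, 0)
  row 3: subtract 6×row1 = (0, 0, 5, 0, 4)
step 3: normalize row 2 (÷3) = (0, 0, 1, 5, 0)
  row 0: subtract 2×row2 = (1, 0, 0, 4, 2)
  row 1: subtract 4×row2 = (0, 1, 0, 0, 1)
  row 3: subtract 5×row2 = (0, 0, 0, 3, 4)
step 4: normalize row 3 (÷3) = (0, 0, 0, 1, 6)
  row 0: subtract 4×row3 = (1, 0, 0, 0, 6)
  row 2: subtract 5×row3 = (0, 0, 1, 0, 5)

M[2][4] = 5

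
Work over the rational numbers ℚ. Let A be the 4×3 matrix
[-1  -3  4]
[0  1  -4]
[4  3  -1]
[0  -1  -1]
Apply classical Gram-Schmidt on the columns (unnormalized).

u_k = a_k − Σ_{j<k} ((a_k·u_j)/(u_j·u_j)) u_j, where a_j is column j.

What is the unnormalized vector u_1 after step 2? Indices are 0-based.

Step 1: u_0 = a_0 = (-1, 0, 4, 0).
Step 2: u_1 = a_1 − (15/17)·u_0 = (-36/17, 1, -9/17, -1).

u_1 = (-36/17, 1, -9/17, -1)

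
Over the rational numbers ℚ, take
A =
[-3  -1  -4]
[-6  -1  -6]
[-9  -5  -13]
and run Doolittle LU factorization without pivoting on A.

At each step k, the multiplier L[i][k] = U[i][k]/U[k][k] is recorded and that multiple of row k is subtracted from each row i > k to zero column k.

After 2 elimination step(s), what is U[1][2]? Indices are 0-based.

[col 0] pivot -3
  R1 -= 2*R0 → (0, 1, 2)  (L[1][0] := 2)
  R2 -= 3*R0 → (0, -2, -1)  (L[2][0] := 3)
[col 1] pivot 1
  R2 -= -2*R1 → (0, 0, 3)  (L[2][1] := -2)

U[1][2] = 2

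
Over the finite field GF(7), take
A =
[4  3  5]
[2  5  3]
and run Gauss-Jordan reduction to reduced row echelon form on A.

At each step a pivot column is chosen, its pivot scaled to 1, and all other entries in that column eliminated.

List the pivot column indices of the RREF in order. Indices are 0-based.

step 1: normalize row 0 (÷4) = (1, 6, 3)
  row 1: subtract 2×row0 = (0, 0, 4)
skip col 1 (zero from row 1)
step 2: normalize row 1 (÷4) = (0, 0, 1)
  row 0: subtract 3×row1 = (1, 6, 0)

pivot columns: 0, 2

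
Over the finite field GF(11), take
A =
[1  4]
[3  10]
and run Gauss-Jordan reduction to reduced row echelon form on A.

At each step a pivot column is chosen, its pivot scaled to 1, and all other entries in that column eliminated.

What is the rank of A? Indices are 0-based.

[1] R0 /= 1  ⇒  (1, 4)
     R1 -= 3·R0  ⇒  (0, 9)
[2] R1 /= 9  ⇒  (0, 1)
     R0 -= 4·R1  ⇒  (1, 0)

rank = 2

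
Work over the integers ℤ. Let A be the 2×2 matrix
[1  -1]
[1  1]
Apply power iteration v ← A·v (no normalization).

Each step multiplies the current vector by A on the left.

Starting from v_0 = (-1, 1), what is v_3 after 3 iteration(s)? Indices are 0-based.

v_0 = (-1, 1).
v_1 = A·v_0 = (-2, 0).
v_2 = A·v_1 = (-2, -2).
v_3 = A·v_2 = (0, -4).

v_3 = (0, -4)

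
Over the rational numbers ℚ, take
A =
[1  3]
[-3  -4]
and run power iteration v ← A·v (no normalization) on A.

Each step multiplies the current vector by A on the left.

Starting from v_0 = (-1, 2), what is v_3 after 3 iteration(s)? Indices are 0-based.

v_0 = (-1, 2).
v_1 = A·v_0 = (5, -5).
v_2 = A·v_1 = (-10, 5).
v_3 = A·v_2 = (5, 10).

v_3 = (5, 10)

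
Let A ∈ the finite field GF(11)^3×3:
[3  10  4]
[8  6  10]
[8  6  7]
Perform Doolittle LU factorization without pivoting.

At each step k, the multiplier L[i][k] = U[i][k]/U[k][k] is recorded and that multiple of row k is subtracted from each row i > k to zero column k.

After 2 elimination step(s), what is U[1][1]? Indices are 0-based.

U[1][1] = 5

Step 1: pivot at (0,0) is 3.
  row1 ← row1 − (10)·row0  ⇒  L[1][0]=10, U row1=(0, 5, 3)
  row2 ← row2 − (10)·row0  ⇒  L[2][0]=10, U row2=(0, 5, 0)
Step 2: pivot at (1,1) is 5.
  row2 ← row2 − (1)·row1  ⇒  L[2][1]=1, U row2=(0, 0, 8)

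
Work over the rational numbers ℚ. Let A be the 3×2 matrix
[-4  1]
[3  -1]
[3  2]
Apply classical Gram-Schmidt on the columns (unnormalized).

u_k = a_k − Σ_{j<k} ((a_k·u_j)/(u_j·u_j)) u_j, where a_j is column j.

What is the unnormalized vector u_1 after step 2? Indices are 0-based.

Step 1: u_0 = a_0 = (-4, 3, 3).
Step 2: u_1 = a_1 − (-1/34)·u_0 = (15/17, -31/34, 71/34).

u_1 = (15/17, -31/34, 71/34)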